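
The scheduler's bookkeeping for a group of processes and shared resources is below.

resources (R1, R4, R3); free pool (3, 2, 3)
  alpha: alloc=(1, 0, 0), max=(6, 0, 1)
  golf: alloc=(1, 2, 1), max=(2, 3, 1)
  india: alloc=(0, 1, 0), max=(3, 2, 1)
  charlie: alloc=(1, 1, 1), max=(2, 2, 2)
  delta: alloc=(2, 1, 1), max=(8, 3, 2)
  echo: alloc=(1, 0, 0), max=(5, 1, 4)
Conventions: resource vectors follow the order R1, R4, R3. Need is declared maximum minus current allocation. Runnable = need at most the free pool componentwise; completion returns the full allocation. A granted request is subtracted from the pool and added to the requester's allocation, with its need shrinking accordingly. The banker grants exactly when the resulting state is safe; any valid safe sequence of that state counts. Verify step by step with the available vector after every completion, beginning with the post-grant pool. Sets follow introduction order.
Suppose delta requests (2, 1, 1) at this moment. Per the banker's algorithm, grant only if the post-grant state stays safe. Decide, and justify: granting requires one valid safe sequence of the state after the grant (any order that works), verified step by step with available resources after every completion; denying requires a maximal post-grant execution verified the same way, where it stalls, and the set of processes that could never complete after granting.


DENY. Granting would leave the state unsafe.
Key observation: R1 is the bottleneck — with charlie, golf, india done the pool holds (3, 5, 4), short of every remaining need.
Pretend the grant happened; the run charlie, golf, india goes as far as possible. Verifying each step:
  pool = (1, 1, 2)
  charlie needs (1, 1, 1) <= (1, 1, 2) -> finishes; pool += (1, 1, 1) = (2, 2, 3)
  golf needs (1, 1, 0) <= (2, 2, 3) -> finishes; pool += (1, 2, 1) = (3, 4, 4)
  india needs (3, 1, 1) <= (3, 4, 4) -> finishes; pool += (0, 1, 0) = (3, 5, 4)
  alpha still needs (5, 0, 1) but only (3, 5, 4) is free — short on R1
  delta still needs (4, 1, 0) but only (3, 5, 4) is free — short on R1
  echo still needs (4, 1, 4) but only (3, 5, 4) is free — short on R1
Processes that could never finish after the grant: alpha, delta and echo.


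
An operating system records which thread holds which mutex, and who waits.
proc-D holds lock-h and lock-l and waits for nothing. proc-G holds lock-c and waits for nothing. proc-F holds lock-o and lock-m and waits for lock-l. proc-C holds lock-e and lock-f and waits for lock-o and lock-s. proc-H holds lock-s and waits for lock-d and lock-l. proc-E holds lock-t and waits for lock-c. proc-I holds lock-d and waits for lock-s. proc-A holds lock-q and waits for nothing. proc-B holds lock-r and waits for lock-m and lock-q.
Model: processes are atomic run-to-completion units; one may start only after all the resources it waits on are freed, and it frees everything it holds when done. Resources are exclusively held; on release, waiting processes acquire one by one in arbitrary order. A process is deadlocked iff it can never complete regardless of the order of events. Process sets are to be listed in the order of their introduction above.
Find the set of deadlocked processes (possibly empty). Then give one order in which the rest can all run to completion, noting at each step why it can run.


The deadlocked set is proc-C, proc-H and proc-I.
Key observation: the waits loop around proc-H -> proc-I -> proc-H with no way out; proc-C waits into the deadlock from upstream.
One completion order for the rest: proc-A, proc-D, proc-G, proc-F, proc-E, proc-B.
Step-by-step check:
  proc-A: no waits; runs immediately, freeing lock-q
  proc-D: no waits; runs immediately, freeing lock-h and lock-l
  proc-G: no waits; runs immediately, freeing lock-c
  run proc-F (all its waits — lock-l — are resolved); releases lock-o and lock-m
  run proc-E (all its waits — lock-c — are resolved); releases lock-t
  run proc-B (all its waits — lock-m and lock-q — are resolved); releases lock-r


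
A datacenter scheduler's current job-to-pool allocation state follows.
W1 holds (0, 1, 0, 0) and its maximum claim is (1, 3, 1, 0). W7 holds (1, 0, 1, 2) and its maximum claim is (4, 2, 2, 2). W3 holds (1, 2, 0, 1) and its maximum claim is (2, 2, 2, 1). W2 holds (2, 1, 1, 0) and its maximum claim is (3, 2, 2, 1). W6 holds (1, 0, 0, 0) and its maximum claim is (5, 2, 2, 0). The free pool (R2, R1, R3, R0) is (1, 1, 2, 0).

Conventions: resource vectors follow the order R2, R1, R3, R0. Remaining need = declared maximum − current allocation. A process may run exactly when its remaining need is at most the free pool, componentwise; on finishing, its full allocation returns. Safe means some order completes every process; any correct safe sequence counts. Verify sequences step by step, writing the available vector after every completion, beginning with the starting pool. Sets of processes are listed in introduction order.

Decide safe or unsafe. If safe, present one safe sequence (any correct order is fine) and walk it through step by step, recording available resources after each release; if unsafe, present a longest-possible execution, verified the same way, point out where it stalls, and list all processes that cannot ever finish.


The state is SAFE; one workable sequence: W3, W1, W2, W6, W7.
Key observation: W3 marks the first exact bind of the order: its need (1, 0, 2, 0) fits the free (1, 1, 2, 0) with zero slack on a requested resource.
Step-by-step check:
  pool = (1, 1, 2, 0)
  W3 needs (1, 0, 2, 0) <= (1, 1, 2, 0) -> finishes; pool += (1, 2, 0, 1) = (2, 3, 2, 1)
  W1 needs (1, 2, 1, 0) <= (2, 3, 2, 1) -> finishes; pool += (0, 1, 0, 0) = (2, 4, 2, 1)
  W2 needs (1, 1, 1, 1) <= (2, 4, 2, 1) -> finishes; pool += (2, 1, 1, 0) = (4, 5, 3, 1)
  W6 needs (4, 2, 2, 0) <= (4, 5, 3, 1) -> finishes; pool += (1, 0, 0, 0) = (5, 5, 3, 1)
  W7 needs (3, 2, 1, 0) <= (5, 5, 3, 1) -> finishes; pool += (1, 0, 1, 2) = (6, 5, 4, 3)


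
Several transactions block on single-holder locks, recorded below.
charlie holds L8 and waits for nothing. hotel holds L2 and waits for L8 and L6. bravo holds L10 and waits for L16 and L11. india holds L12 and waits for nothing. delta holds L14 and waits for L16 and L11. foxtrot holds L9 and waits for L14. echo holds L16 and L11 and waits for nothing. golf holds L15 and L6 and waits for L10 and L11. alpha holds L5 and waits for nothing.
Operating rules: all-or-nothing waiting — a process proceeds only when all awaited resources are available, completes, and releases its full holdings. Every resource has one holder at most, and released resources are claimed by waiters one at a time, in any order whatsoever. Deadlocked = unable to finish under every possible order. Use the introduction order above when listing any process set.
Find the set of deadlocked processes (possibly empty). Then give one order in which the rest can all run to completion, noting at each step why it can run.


The deadlocked set is empty.
Key observation: no waiting chain loops back on itself — every chain ends at a process that waits on nothing, so everyone eventually runs.
The rest can finish in the order charlie, echo, india, bravo, golf, delta, hotel, alpha, foxtrot.
Check, step by step:
  run charlie (it waits on nothing); releases L8
  run echo (it waits on nothing); releases L16 and L11
  run india (it waits on nothing); releases L12
  bravo waits on L16 and L11 — all released -> runs and releases L10
  golf waits on L10 and L11 — all released -> runs and releases L15 and L6
  delta waits on L16 and L11 — all released -> runs and releases L14
  hotel waits on L8 and L6 — all released -> runs and releases L2
  run alpha (it waits on nothing); releases L5
  foxtrot waits on L14 — all released -> runs and releases L9


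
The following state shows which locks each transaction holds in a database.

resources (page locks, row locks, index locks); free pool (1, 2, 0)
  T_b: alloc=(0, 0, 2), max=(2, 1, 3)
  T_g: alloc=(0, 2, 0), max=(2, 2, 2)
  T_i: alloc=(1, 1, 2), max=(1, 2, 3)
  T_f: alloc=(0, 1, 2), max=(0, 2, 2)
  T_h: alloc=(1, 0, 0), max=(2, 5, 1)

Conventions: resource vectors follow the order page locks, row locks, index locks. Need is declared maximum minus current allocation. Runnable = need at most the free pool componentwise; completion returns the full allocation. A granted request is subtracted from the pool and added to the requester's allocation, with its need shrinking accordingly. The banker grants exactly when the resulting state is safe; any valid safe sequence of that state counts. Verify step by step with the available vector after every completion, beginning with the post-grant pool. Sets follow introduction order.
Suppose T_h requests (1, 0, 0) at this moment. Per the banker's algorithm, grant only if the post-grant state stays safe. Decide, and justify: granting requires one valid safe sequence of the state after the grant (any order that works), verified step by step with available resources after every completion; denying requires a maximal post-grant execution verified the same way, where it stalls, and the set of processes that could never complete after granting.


DENY — the pretend-granted state is unsafe.
Key observation: after T_f, T_i the pool peaks at (1, 4, 4), and each blocked process is short somewhere: T_b on page locks; T_g on page locks; T_h on row locks.
Pretend the grant happened; the run T_f, T_i goes as far as possible. Step-by-step check:
  pool = (0, 2, 0)
  T_f: need (0, 1, 0) fits (0, 2, 0); releases (0, 1, 2), pool now (0, 3, 2)
  T_i: need (0, 1, 1) fits (0, 3, 2); releases (1, 1, 2), pool now (1, 4, 4)
  T_b still needs (2, 1, 1) but only (1, 4, 4) is free — short on page locks
  T_g still needs (2, 0, 2) but only (1, 4, 4) is free — short on page locks
  T_h still needs (0, 5, 1) but only (1, 4, 4) is free — short on row locks
Had the request been granted, T_b, T_g and T_h could never finish.


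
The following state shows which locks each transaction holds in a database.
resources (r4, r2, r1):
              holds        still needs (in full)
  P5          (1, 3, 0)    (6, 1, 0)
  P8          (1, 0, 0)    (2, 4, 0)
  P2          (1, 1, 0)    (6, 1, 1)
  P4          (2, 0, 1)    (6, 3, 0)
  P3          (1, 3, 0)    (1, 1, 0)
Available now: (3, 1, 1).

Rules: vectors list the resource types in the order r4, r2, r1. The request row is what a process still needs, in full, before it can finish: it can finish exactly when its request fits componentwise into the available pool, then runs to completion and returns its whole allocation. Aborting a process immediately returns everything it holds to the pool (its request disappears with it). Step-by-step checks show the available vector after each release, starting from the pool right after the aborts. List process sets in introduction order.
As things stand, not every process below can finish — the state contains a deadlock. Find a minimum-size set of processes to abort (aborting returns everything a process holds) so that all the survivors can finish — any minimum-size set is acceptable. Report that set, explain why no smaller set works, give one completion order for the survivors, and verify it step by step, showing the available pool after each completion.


Minimum abort set: P5.
Key observation: aborting P5 returns (1, 3, 0), and P2 — hopeless before — runs at step 3 with the returned capacity in the pool.
Why nothing smaller works: aborting no one leaves the state deadlocked as given.
Survivors finish in the order: P8, P3, P2, P4. Verifying each step (pool after the aborts first):
  pool = (4, 4, 1)
  P8: need (2, 4, 0) fits (4, 4, 1); releases (1, 0, 0), pool now (5, 4, 1)
  P3: need (1, 1, 0) fits (5, 4, 1); releases (1, 3, 0), pool now (6, 7, 1)
  P2: need (6, 1, 1) fits (6, 7, 1); releases (1, 1, 0), pool now (7, 8, 1)
  P4: need (6, 3, 0) fits (7, 8, 1); releases (2, 0, 1), pool now (9, 8, 2)


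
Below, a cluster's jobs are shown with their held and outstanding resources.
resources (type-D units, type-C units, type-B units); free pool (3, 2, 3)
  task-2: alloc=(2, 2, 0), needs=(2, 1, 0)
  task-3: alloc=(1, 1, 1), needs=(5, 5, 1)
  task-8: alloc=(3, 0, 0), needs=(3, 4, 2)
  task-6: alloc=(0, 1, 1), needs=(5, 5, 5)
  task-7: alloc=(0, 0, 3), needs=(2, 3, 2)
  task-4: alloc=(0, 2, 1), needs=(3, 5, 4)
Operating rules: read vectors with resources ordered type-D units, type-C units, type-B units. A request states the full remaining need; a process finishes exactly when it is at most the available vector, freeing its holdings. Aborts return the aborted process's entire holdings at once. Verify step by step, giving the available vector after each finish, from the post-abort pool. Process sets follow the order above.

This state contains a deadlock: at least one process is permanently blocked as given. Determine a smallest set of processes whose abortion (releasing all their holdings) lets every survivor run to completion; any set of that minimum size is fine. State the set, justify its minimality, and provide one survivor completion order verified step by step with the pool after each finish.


Abort task-4.
Key observation: task-3 was stuck for good until task-4 gave back (0, 2, 1); in the order shown it finishes at step 2.
Why nothing smaller works: aborting no one leaves the state deadlocked as given.
Survivors finish in the order: task-2, task-3, task-8, task-7, task-6. Check, step by step (pool after the aborts first):
  pool = (3, 4, 4)
  task-2 needs (2, 1, 0) <= (3, 4, 4) -> finishes; pool += (2, 2, 0) = (5, 6, 4)
  task-3 needs (5, 5, 1) <= (5, 6, 4) -> finishes; pool += (1, 1, 1) = (6, 7, 5)
  task-8 needs (3, 4, 2) <= (6, 7, 5) -> finishes; pool += (3, 0, 0) = (9, 7, 5)
  task-7 needs (2, 3, 2) <= (9, 7, 5) -> finishes; pool += (0, 0, 3) = (9, 7, 8)
  task-6 needs (5, 5, 5) <= (9, 7, 8) -> finishes; pool += (0, 1, 1) = (9, 8, 9)


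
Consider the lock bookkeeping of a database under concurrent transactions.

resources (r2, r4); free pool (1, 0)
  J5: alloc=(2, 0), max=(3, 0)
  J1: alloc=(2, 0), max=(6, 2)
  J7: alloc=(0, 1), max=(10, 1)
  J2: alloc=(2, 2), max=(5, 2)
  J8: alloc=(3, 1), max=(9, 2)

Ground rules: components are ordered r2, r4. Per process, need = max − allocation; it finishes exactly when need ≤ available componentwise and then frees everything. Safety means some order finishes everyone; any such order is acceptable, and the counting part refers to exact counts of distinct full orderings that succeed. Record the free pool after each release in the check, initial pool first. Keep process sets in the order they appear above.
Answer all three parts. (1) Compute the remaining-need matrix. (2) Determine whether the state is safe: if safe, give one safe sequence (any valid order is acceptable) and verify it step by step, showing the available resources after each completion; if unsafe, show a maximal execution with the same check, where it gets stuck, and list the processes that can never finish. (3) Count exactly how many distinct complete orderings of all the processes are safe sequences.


(1) Outstanding need per process (order r2, r4):
  J5: (1, 0)
  J1: (4, 2)
  J7: (10, 0)
  J2: (3, 0)
  J8: (6, 1)
(2) SAFE. One safe sequence: J5, J2, J1, J8, J7.
Key observation: J5 is the earliest step where a requested resource binds exactly: need (1, 0), pool (1, 0) at its turn.
Check, step by step:
  pool = (1, 0)
  J5 needs (1, 0) <= (1, 0) -> finishes; pool += (2, 0) = (3, 0)
  J2 needs (3, 0) <= (3, 0) -> finishes; pool += (2, 2) = (5, 2)
  J1 needs (4, 2) <= (5, 2) -> finishes; pool += (2, 0) = (7, 2)
  J8 needs (6, 1) <= (7, 2) -> finishes; pool += (3, 1) = (10, 3)
  J7 needs (10, 0) <= (10, 3) -> finishes; pool += (0, 1) = (10, 4)
(3) Exactly 1 of the possible complete orderings is a safe sequence.


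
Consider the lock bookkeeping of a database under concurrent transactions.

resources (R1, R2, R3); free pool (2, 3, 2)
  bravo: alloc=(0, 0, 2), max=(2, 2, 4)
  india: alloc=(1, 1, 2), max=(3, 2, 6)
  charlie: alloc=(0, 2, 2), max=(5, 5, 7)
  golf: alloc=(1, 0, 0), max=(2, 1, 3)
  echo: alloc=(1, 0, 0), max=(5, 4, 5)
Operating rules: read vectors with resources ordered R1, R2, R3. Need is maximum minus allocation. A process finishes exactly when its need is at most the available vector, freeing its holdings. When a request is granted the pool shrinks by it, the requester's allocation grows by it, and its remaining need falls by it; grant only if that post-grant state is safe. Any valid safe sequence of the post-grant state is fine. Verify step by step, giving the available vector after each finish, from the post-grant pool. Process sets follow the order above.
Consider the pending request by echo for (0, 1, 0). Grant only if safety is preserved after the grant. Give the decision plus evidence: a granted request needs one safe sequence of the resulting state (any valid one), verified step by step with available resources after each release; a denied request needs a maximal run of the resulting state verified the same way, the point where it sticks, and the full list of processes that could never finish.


GRANT. The post-grant state is safe; one safe sequence: bravo, india, golf, echo, charlie.
Key observation: after the grant the pool drops to (2, 2, 2), which still lets bravo finish first and unwind the rest.
Check on the post-grant state, step by step:
  pool = (2, 2, 2)
  bravo needs (2, 2, 2) <= (2, 2, 2) -> finishes; pool += (0, 0, 2) = (2, 2, 4)
  india needs (2, 1, 4) <= (2, 2, 4) -> finishes; pool += (1, 1, 2) = (3, 3, 6)
  golf needs (1, 1, 3) <= (3, 3, 6) -> finishes; pool += (1, 0, 0) = (4, 3, 6)
  echo needs (4, 3, 5) <= (4, 3, 6) -> finishes; pool += (1, 1, 0) = (5, 4, 6)
  charlie needs (5, 3, 5) <= (5, 4, 6) -> finishes; pool += (0, 2, 2) = (5, 6, 8)


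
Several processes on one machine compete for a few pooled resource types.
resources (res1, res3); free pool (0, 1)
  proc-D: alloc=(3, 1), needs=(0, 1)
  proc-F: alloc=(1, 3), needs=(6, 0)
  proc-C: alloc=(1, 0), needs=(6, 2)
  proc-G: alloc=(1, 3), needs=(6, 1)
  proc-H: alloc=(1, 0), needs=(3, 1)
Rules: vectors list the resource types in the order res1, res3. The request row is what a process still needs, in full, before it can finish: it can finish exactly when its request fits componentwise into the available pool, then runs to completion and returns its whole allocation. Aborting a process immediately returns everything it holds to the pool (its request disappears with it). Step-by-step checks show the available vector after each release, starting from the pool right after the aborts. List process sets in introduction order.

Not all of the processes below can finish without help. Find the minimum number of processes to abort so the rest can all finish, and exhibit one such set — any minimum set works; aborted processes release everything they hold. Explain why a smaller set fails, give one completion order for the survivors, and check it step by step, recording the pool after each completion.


Abort proc-C and proc-G.
Key observation: the deadlocked proc-F becomes finishable only because proc-C and proc-G released (2, 3); it completes at step 3 below.
Why nothing smaller works — every single abort fails: proc-D alone leaves proc-F blocked (short on res1); proc-F alone leaves proc-C blocked (short on res1); proc-C alone leaves proc-F blocked (short on res1); proc-G alone leaves proc-F blocked (short on res1); proc-H alone leaves proc-F blocked (short on res1).
The survivors complete as proc-D, proc-H, proc-F. Step-by-step check (starting from the post-abort pool):
  pool = (2, 4)
  proc-D: need (0, 1) fits (2, 4); releases (3, 1), pool now (5, 5)
  proc-H: need (3, 1) fits (5, 5); releases (1, 0), pool now (6, 5)
  proc-F: need (6, 0) fits (6, 5); releases (1, 3), pool now (7, 8)


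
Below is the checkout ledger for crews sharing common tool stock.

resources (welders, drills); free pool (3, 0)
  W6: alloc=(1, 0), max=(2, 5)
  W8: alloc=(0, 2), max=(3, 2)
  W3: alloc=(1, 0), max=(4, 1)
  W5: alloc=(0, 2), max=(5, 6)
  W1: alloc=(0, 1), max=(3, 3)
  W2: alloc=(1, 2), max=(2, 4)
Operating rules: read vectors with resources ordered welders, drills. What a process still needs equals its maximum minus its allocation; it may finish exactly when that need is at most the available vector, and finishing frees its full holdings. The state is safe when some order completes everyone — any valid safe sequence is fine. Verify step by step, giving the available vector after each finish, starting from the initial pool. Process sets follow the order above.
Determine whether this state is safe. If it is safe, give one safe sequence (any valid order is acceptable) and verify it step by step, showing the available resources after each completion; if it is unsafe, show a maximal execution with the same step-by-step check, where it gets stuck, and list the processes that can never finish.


SAFE. One safe sequence: W8, W1, W2, W6, W5, W3.
Key observation: reading the order forward, W8 is the first process whose need (3, 0) meets the free pool (3, 0) exactly on a resource it requests.
Step-by-step check:
  pool = (3, 0)
  run W8 (needs (3, 0), free (3, 0)); after release of (0, 2) the pool is (3, 2)
  run W1 (needs (3, 2), free (3, 2)); after release of (0, 1) the pool is (3, 3)
  run W2 (needs (1, 2), free (3, 3)); after release of (1, 2) the pool is (4, 5)
  run W6 (needs (1, 5), free (4, 5)); after release of (1, 0) the pool is (5, 5)
  run W5 (needs (5, 4), free (5, 5)); after release of (0, 2) the pool is (5, 7)
  run W3 (needs (3, 1), free (5, 7)); after release of (1, 0) the pool is (6, 7)


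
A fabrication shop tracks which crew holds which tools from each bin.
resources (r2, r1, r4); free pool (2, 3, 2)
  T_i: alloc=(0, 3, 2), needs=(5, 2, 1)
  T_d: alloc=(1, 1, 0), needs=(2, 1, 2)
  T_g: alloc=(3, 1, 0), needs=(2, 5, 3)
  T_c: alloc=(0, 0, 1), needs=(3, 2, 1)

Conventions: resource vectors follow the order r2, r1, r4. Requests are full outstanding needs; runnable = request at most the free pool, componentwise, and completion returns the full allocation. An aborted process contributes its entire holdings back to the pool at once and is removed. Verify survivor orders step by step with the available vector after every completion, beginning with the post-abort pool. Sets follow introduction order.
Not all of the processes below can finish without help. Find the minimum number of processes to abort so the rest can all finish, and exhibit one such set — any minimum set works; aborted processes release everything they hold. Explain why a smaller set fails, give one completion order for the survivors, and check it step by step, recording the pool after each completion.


Minimum abort set: T_i.
Key observation: the returned (0, 3, 2) from T_i is what brings T_g — unrunnable before, under any order — into play at step 1.
Minimality: the empty abort set fails — the state is deadlocked as it stands.
One survivor order: T_g, T_d, T_c. Verifying each step (post-abort pool first):
  pool = (2, 6, 4)
  T_g needs (2, 5, 3) <= (2, 6, 4) -> finishes; pool += (3, 1, 0) = (5, 7, 4)
  T_d needs (2, 1, 2) <= (5, 7, 4) -> finishes; pool += (1, 1, 0) = (6, 8, 4)
  T_c needs (3, 2, 1) <= (6, 8, 4) -> finishes; pool += (0, 0, 1) = (6, 8, 5)


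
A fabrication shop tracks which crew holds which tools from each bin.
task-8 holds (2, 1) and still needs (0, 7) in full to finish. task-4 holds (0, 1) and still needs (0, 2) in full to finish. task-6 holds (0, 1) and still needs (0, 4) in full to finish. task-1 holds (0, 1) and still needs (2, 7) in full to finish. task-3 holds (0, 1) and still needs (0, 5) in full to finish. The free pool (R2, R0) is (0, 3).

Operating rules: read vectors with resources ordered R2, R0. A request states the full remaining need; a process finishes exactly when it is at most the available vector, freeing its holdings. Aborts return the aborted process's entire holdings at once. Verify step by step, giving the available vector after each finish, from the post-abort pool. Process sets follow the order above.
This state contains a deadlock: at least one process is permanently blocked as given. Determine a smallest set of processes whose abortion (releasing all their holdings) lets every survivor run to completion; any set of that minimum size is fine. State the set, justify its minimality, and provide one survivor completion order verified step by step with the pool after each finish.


Abort task-8.
Key observation: before aborting task-8, task-1 was permanently blocked — no order could ever run it; afterwards it completes at step 4.
Minimality: the empty abort set fails — the state is deadlocked as it stands.
One survivor order: task-4, task-3, task-6, task-1. Step-by-step check (post-abort pool first):
  pool = (2, 4)
  task-4: need (0, 2) fits (2, 4); releases (0, 1), pool now (2, 5)
  task-3: need (0, 5) fits (2, 5); releases (0, 1), pool now (2, 6)
  task-6: need (0, 4) fits (2, 6); releases (0, 1), pool now (2, 7)
  task-1: need (2, 7) fits (2, 7); releases (0, 1), pool now (2, 8)


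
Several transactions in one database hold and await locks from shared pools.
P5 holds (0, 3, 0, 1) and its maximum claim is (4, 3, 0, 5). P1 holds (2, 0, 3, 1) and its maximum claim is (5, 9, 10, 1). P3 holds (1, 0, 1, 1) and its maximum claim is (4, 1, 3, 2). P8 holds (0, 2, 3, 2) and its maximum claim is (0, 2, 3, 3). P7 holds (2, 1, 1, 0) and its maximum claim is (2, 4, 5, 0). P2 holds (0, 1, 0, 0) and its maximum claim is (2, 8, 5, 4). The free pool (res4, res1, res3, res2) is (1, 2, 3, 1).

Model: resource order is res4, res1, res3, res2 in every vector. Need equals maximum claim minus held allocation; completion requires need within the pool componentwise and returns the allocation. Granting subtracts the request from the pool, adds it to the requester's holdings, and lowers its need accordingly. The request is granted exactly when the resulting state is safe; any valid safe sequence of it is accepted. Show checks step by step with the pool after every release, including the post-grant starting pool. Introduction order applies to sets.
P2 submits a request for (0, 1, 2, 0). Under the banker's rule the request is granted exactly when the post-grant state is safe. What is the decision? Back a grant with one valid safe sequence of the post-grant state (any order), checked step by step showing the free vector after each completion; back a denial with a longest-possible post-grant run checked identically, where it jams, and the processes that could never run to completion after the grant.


GRANT: granting preserves safety; a valid post-grant sequence is P8, P7, P3, P5, P2, P1.
Key observation: granting shrinks the pool to (1, 1, 1, 1), yet P8 still fits and the chain goes through.
Check on the post-grant state, step by step:
  pool = (1, 1, 1, 1)
  P8 needs (0, 0, 0, 1) <= (1, 1, 1, 1) -> finishes; pool += (0, 2, 3, 2) = (1, 3, 4, 3)
  P7 needs (0, 3, 4, 0) <= (1, 3, 4, 3) -> finishes; pool += (2, 1, 1, 0) = (3, 4, 5, 3)
  P3 needs (3, 1, 2, 1) <= (3, 4, 5, 3) -> finishes; pool += (1, 0, 1, 1) = (4, 4, 6, 4)
  P5 needs (4, 0, 0, 4) <= (4, 4, 6, 4) -> finishes; pool += (0, 3, 0, 1) = (4, 7, 6, 5)
  P2 needs (2, 6, 3, 4) <= (4, 7, 6, 5) -> finishes; pool += (0, 2, 2, 0) = (4, 9, 8, 5)
  P1 needs (3, 9, 7, 0) <= (4, 9, 8, 5) -> finishes; pool += (2, 0, 3, 1) = (6, 9, 11, 6)


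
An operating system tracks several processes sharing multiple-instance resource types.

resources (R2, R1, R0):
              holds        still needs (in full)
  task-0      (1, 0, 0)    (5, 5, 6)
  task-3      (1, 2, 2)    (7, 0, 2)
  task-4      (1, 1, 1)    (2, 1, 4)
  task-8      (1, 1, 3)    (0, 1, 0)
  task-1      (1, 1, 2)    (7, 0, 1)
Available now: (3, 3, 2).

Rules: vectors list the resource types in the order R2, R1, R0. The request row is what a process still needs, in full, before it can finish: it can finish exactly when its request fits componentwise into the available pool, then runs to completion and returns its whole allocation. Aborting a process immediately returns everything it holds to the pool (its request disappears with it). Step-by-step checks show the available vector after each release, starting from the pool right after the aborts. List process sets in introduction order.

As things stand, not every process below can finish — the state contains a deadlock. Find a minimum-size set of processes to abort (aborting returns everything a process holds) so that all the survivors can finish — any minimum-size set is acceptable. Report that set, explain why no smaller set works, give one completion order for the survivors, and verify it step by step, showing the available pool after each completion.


Abort task-3.
Key observation: task-1 was stuck for good until task-3 gave back (1, 2, 2); in the order shown it finishes at step 4.
Why nothing smaller works: aborting no one leaves the state deadlocked as given.
Survivors finish in the order: task-8, task-4, task-0, task-1. Verifying each step (pool after the aborts first):
  pool = (4, 5, 4)
  run task-8 (needs (0, 1, 0), free (4, 5, 4)); after release of (1, 1, 3) the pool is (5, 6, 7)
  run task-4 (needs (2, 1, 4), free (5, 6, 7)); after release of (1, 1, 1) the pool is (6, 7, 8)
  run task-0 (needs (5, 5, 6), free (6, 7, 8)); after release of (1, 0, 0) the pool is (7, 7, 8)
  run task-1 (needs (7, 0, 1), free (7, 7, 8)); after release of (1, 1, 2) the pool is (8, 8, 10)


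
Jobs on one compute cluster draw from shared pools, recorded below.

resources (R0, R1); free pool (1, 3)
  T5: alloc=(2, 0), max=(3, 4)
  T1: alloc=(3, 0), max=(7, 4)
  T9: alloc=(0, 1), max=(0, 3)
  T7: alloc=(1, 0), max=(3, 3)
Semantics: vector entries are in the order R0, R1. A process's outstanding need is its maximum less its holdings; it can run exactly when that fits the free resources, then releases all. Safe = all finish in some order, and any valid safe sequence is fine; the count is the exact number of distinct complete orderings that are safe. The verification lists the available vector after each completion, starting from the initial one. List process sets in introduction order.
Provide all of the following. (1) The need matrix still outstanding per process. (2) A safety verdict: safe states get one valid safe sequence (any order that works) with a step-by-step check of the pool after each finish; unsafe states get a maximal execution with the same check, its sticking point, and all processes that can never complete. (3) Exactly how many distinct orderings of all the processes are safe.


(1) Need matrix, components ordered R0, R1:
  T5: (1, 4)
  T1: (4, 4)
  T9: (0, 2)
  T7: (2, 3)
(2) SAFE. One safe sequence: T9, T5, T7, T1.
Key observation: T5 is the earliest step where a requested resource binds exactly: need (1, 4), pool (1, 4) at its turn.
Check, step by step:
  pool = (1, 3)
  T9 needs (0, 2) <= (1, 3) -> finishes; pool += (0, 1) = (1, 4)
  T5 needs (1, 4) <= (1, 4) -> finishes; pool += (2, 0) = (3, 4)
  T7 needs (2, 3) <= (3, 4) -> finishes; pool += (1, 0) = (4, 4)
  T1 needs (4, 4) <= (4, 4) -> finishes; pool += (3, 0) = (7, 4)
(3) Exactly 1 of the possible complete orderings is a safe sequence.


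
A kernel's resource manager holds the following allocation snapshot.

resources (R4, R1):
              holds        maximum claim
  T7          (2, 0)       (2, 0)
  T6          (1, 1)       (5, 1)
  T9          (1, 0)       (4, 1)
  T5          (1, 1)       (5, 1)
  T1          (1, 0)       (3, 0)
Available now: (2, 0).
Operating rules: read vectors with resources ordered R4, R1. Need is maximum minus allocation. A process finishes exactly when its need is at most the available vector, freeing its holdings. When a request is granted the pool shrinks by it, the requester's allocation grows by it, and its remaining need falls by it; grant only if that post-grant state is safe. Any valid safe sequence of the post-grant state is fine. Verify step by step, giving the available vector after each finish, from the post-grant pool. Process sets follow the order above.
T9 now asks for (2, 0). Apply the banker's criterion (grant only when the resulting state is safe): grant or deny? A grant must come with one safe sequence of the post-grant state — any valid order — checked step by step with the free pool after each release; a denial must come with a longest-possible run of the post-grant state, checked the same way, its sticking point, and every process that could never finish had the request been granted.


DENY — the pretend-granted state is unsafe.
Key observation: after T7, T1 the pool peaks at (3, 0), and each blocked process is short somewhere: T6 on R4; T9 on R1; T5 on R4.
Pretend the grant happened; the run T7, T1 goes as far as possible. Step-by-step check:
  pool = (0, 0)
  run T7 (needs (0, 0), free (0, 0)); after release of (2, 0) the pool is (2, 0)
  run T1 (needs (2, 0), free (2, 0)); after release of (1, 0) the pool is (3, 0)
  T6 still needs (4, 0) but only (3, 0) is free — short on R4
  T9 still needs (1, 1) but only (3, 0) is free — short on R1
  T5 still needs (4, 0) but only (3, 0) is free — short on R4
Processes that could never finish after the grant: T6, T9 and T5.


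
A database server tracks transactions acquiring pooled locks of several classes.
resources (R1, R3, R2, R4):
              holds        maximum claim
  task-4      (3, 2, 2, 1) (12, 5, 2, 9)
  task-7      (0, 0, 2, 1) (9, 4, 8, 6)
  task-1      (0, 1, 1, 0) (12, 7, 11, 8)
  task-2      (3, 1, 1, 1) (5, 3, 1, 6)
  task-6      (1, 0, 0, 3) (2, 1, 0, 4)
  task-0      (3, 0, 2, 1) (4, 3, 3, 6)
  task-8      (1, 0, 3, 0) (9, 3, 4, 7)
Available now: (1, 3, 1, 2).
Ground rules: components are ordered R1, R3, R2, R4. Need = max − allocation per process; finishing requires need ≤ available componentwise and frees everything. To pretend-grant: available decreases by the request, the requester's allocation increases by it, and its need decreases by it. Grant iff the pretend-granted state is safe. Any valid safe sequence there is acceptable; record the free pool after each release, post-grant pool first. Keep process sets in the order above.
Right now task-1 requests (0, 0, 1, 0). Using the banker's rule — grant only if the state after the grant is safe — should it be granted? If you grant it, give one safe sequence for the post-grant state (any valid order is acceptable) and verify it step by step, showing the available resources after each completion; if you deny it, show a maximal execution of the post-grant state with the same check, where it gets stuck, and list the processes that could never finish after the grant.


GRANT — the state after the grant stays safe, e.g. via task-6, task-2, task-0, task-8, task-7, task-4, task-1.
Key observation: with (1, 3, 0, 2) left after the transfer, task-6 can run at once — the state stays safe.
Step-by-step check of the post-grant state:
  pool = (1, 3, 0, 2)
  task-6 needs (1, 1, 0, 1) <= (1, 3, 0, 2) -> finishes; pool += (1, 0, 0, 3) = (2, 3, 0, 5)
  task-2 needs (2, 2, 0, 5) <= (2, 3, 0, 5) -> finishes; pool += (3, 1, 1, 1) = (5, 4, 1, 6)
  task-0 needs (1, 3, 1, 5) <= (5, 4, 1, 6) -> finishes; pool += (3, 0, 2, 1) = (8, 4, 3, 7)
  task-8 needs (8, 3, 1, 7) <= (8, 4, 3, 7) -> finishes; pool += (1, 0, 3, 0) = (9, 4, 6, 7)
  task-7 needs (9, 4, 6, 5) <= (9, 4, 6, 7) -> finishes; pool += (0, 0, 2, 1) = (9, 4, 8, 8)
  task-4 needs (9, 3, 0, 8) <= (9, 4, 8, 8) -> finishes; pool += (3, 2, 2, 1) = (12, 6, 10, 9)
  task-1 needs (12, 6, 9, 8) <= (12, 6, 10, 9) -> finishes; pool += (0, 1, 2, 0) = (12, 7, 12, 9)


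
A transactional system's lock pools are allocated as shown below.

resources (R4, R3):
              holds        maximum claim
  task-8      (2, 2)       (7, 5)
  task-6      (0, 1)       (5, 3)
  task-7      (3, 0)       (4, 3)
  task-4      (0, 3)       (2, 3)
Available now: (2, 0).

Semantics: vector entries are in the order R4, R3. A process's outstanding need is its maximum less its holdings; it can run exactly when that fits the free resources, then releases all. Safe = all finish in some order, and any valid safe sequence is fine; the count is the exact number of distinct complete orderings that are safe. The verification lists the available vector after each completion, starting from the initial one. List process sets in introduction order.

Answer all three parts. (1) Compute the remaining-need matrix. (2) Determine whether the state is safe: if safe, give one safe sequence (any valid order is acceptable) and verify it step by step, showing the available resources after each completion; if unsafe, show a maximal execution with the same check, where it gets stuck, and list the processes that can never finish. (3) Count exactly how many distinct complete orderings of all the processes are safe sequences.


(1) Outstanding need per process (order R4, R3):
  task-8: (5, 3)
  task-6: (5, 2)
  task-7: (1, 3)
  task-4: (2, 0)
(2) The state is SAFE; one workable sequence: task-4, task-7, task-6, task-8.
Key observation: task-4 marks the first exact bind of the order: its need (2, 0) fits the free (2, 0) with zero slack on a requested resource.
Check, step by step:
  pool = (2, 0)
  run task-4 (needs (2, 0), free (2, 0)); after release of (0, 3) the pool is (2, 3)
  run task-7 (needs (1, 3), free (2, 3)); after release of (3, 0) the pool is (5, 3)
  run task-6 (needs (5, 2), free (5, 3)); after release of (0, 1) the pool is (5, 4)
  run task-8 (needs (5, 3), free (5, 4)); after release of (2, 2) the pool is (7, 6)
(3) Exactly 2 of the possible complete orderings are safe sequences.


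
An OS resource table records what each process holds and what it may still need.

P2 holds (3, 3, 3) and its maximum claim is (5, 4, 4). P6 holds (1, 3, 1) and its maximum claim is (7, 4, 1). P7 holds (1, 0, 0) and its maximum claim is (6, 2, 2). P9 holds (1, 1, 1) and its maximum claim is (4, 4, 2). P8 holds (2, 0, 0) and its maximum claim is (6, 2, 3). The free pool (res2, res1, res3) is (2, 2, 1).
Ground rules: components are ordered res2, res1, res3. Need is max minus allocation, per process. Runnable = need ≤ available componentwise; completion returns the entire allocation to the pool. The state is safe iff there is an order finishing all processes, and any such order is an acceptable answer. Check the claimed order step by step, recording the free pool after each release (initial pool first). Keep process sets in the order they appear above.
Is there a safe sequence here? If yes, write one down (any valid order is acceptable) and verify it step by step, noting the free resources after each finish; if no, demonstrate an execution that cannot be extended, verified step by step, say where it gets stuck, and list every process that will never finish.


SAFE — a valid safe sequence is P2, P8, P6, P7, P9.
Key observation: at P2 the run first touches a limit — (2, 1, 1) against (2, 2, 1), exact on a resource it actually requests.
Step-by-step check:
  pool = (2, 2, 1)
  P2: need (2, 1, 1) fits (2, 2, 1); releases (3, 3, 3), pool now (5, 5, 4)
  P8: need (4, 2, 3) fits (5, 5, 4); releases (2, 0, 0), pool now (7, 5, 4)
  P6: need (6, 1, 0) fits (7, 5, 4); releases (1, 3, 1), pool now (8, 8, 5)
  P7: need (5, 2, 2) fits (8, 8, 5); releases (1, 0, 0), pool now (9, 8, 5)
  P9: need (3, 3, 1) fits (9, 8, 5); releases (1, 1, 1), pool now (10, 9, 6)


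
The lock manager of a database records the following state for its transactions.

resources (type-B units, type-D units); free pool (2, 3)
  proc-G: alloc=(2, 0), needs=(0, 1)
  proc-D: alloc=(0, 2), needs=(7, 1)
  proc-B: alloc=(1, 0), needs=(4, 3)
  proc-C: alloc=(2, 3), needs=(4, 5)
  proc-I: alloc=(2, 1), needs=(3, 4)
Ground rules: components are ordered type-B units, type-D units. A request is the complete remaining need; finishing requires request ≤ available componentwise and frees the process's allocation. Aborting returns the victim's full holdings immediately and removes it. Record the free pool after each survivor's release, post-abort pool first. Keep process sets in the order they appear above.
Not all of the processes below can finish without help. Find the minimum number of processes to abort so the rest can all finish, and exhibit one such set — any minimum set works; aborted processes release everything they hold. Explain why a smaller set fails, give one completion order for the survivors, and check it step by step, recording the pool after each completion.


Abort proc-I.
Key observation: the returned (2, 1) from proc-I is what brings proc-D — unrunnable before, under any order — into play at step 3.
No smaller set exists: with zero aborts the deadlock remains.
The survivors complete as proc-G, proc-B, proc-D, proc-C. Step-by-step check (starting from the post-abort pool):
  pool = (4, 4)
  run proc-G (needs (0, 1), free (4, 4)); after release of (2, 0) the pool is (6, 4)
  run proc-B (needs (4, 3), free (6, 4)); after release of (1, 0) the pool is (7, 4)
  run proc-D (needs (7, 1), free (7, 4)); after release of (0, 2) the pool is (7, 6)
  run proc-C (needs (4, 5), free (7, 6)); after release of (2, 3) the pool is (9, 9)
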